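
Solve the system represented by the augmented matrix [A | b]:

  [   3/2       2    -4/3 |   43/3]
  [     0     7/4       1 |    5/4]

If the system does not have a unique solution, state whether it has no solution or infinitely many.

infinitely many solutions

Row-reduce:
R1 ← R1 / (3/2).
R2 ← R2 / (7/4).
R1 ← R1 − 4/3·R2.
Rank is 2 with 3 unknowns, leaving x_3 free.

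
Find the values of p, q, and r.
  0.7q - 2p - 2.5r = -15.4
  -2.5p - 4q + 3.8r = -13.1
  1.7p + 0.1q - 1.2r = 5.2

Row-reduce the augmented matrix:
R1 ← R1 / (-2).
R2 ← R2 + 5/2·R1.
R3 ← R3 − 17/10·R1.
R2 ← R2 / (-39/8).
R1 ← R1 + 7/20·R2.
R3 ← R3 − 139/200·R2.
R3 ← R3 / (-22793/9750).
R1 ← R1 − 734/975·R3.
R2 ← R2 + 277/195·R3.
Reading off the reduced rows gives p = 5, q = 3, r = 3.

p = 5, q = 3, r = 3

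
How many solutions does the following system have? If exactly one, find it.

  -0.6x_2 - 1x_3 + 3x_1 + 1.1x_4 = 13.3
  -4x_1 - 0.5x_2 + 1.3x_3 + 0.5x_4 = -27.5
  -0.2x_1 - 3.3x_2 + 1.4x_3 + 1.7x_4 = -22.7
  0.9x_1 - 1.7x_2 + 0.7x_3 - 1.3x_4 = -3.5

x_1 = 6, x_2 = 6, x_3 = 0, x_4 = -1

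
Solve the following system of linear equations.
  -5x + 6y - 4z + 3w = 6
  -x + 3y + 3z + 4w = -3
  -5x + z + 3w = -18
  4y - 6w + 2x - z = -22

x = 6, y = -1, z = -6, w = 6

Row-reduce the augmented matrix:
R1 ← R1 / (-5).
R2 ← R2 + 1·R1.
R3 ← R3 + 5·R1.
R4 ← R4 − 2·R1.
R2 ← R2 / (9/5).
R1 ← R1 + 6/5·R2.
R3 ← R3 + 6·R2.
R4 ← R4 − 32/5·R2.
R3 ← R3 / (53/3).
R1 ← R1 − 10/3·R3.
R2 ← R2 − 19/9·R3.
R4 ← R4 + 145/9·R3.
R4 ← R4 / (-1042/159).
R1 ← R1 + 25/53·R4.
R2 ← R2 − 85/159·R4.
R3 ← R3 − 34/53·R4.
Reading off the reduced rows gives x = 6, y = -1, z = -6, w = 6.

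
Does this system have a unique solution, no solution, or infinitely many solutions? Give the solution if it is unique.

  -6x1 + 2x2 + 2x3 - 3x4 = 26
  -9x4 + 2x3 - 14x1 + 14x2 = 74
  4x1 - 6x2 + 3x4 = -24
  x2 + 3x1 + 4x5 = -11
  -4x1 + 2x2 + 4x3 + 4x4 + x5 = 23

infinitely many solutions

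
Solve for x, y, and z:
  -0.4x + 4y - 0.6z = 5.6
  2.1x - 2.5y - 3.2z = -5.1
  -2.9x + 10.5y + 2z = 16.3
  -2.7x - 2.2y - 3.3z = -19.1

x = 3, y = 2, z = 2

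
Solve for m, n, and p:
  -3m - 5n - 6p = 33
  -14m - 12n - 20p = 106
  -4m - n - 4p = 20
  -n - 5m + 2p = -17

Row-reduce the augmented matrix:
R1 ← R1 / (-3).
R2 ← R2 + 14·R1.
R3 ← R3 + 4·R1.
R4 ← R4 + 5·R1.
R2 ← R2 / (34/3).
R1 ← R1 − 5/3·R2.
R3 ← R3 − 17/3·R2.
R4 ← R4 − 22/3·R2.
Swap R3 and R4.
R3 ← R3 / (116/17).
R1 ← R1 − 14/17·R3.
R2 ← R2 − 12/17·R3.
R4 reduces to 0 = 0, so the extra equation is consistent.
Reading off the reduced rows gives m = 1, n = 0, p = -6.

m = 1, n = 0, p = -6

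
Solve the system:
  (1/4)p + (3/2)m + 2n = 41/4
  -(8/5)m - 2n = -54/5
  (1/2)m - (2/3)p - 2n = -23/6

m = 3, n = 3, p = -1

Row-reduce the augmented matrix:
R1 ← R1 / (3/2).
R2 ← R2 + 8/5·R1.
R3 ← R3 − 1/2·R1.
R2 ← R2 / (2/15).
R1 ← R1 − 4/3·R2.
R3 ← R3 + 8/3·R2.
R3 ← R3 / (55/12).
R1 ← R1 + 5/2·R3.
R2 ← R2 − 2·R3.
Reading off the reduced rows gives m = 3, n = 3, p = -1.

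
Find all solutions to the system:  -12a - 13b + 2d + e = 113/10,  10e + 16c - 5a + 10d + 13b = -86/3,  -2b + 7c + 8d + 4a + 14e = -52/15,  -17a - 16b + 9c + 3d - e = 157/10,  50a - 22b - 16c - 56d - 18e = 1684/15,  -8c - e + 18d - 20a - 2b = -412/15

a = 1/2, b = -3/2, c = 1/3, d = -1, e = -1/5

Row-reduce the augmented matrix:
R1 ← R1 / (-12).
R2 ← R2 + 5·R1.
R3 ← R3 − 4·R1.
R4 ← R4 + 17·R1.
R5 ← R5 − 50·R1.
R6 ← R6 + 20·R1.
R2 ← R2 / (221/12).
R1 ← R1 − 13/12·R2.
R3 ← R3 + 19/3·R2.
R4 ← R4 − 29/12·R2.
R5 ← R5 + 457/6·R2.
R6 ← R6 − 59/3·R2.
R3 ← R3 / (2763/221).
R1 ← R1 + 16/17·R3.
R2 ← R2 − 192/221·R3.
R4 ← R4 − 1525/221·R3.
R5 ← R5 − 11088/221·R3.
R6 ← R6 + 5544/221·R3.
R4 ← R4 / (-20887/2763).
R1 ← R1 − 508/2763·R4.
R2 ← R2 + 298/921·R4.
R3 ← R3 − 2612/2763·R4.
R5 ← R5 + 17556/307·R4.
R6 ← R6 − 8778/307·R4.
R5 ← R5 / (1179170/20887).
R1 ← R1 − 7395/20887·R5.
R2 ← R2 + 2735/20887·R5.
R3 ← R3 + 5560/20887·R5.
R4 ← R4 − 37036/20887·R5.
R6 ← R6 + 589585/20887·R5.
R6 reduces to 0 = 0, so the extra equation is consistent.
Reading off the reduced rows gives a = 1/2, b = -3/2, c = 1/3, d = -1, e = -1/5.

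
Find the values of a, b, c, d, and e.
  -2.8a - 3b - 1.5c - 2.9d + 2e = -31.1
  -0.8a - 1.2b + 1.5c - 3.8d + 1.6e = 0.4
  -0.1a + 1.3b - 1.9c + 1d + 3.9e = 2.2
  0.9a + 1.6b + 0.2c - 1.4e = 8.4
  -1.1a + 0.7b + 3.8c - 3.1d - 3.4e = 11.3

a = 4, b = 4, c = 6, d = 1, e = 2

Row-reduce the augmented matrix:
R1 ← R1 / (-14/5).
R2 ← R2 + 4/5·R1.
R3 ← R3 + 1/10·R1.
R4 ← R4 − 9/10·R1.
R5 ← R5 + 11/10·R1.
R2 ← R2 / (-12/35).
R1 ← R1 − 15/14·R2.
R3 ← R3 − 197/140·R2.
R4 ← R4 − 89/140·R2.
R5 ← R5 − 263/140·R2.
R3 ← R3 / (971/160).
R1 ← R1 − 105/16·R3.
R2 ← R2 + 45/8·R3.
R4 ← R4 − 527/160·R3.
R5 ← R5 − 2393/160·R3.
R4 ← R4 / (-8191/19420).
R1 ← R1 − 7271/1942·R4.
R2 ← R2 + 9403/5826·R4.
R3 ← R3 + 5324/2913·R4.
R5 ← R5 − 88297/9710·R4.
R5 ← R5 / (-1438179/16382).
R1 ← R1 + 284882/8191·R5.
R2 ← R2 − 137439/8191·R5.
R3 ← R3 − 125120/8191·R5.
R4 ← R4 − 62514/8191·R5.
Reading off the reduced rows gives a = 4, b = 4, c = 6, d = 1, e = 2.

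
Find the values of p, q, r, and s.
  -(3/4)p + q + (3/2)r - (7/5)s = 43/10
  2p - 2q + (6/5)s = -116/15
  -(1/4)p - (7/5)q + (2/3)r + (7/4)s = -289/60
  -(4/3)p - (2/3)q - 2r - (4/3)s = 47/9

Row-reduce the augmented matrix:
R1 ← R1 / (-3/4).
R2 ← R2 − 2·R1.
R3 ← R3 + 1/4·R1.
R4 ← R4 + 4/3·R1.
R2 ← R2 / (2/3).
R1 ← R1 + 4/3·R2.
R3 ← R3 + 26/15·R2.
R4 ← R4 + 22/9·R2.
R3 ← R3 / (317/30).
R1 ← R1 − 6·R3.
R2 ← R2 − 6·R3.
R4 ← R4 − 10·R3.
R4 ← R4 / (-19009/4755).
R1 ← R1 + 1139/1585·R4.
R2 ← R2 + 418/317·R4.
R3 ← R3 + 1311/3170·R4.
Reading off the reduced rows gives p = -5/3, q = 1, r = -1/2, s = -2.

p = -5/3, q = 1, r = -1/2, s = -2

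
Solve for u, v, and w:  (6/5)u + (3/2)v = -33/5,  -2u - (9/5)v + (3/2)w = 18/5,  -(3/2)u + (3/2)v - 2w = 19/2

u = -3, v = -2, w = -4

Row-reduce the augmented matrix:
R1 ← R1 / (6/5).
R2 ← R2 + 2·R1.
R3 ← R3 + 3/2·R1.
R2 ← R2 / (7/10).
R1 ← R1 − 5/4·R2.
R3 ← R3 − 27/8·R2.
R3 ← R3 / (-517/56).
R1 ← R1 + 75/28·R3.
R2 ← R2 − 15/7·R3.
Reading off the reduced rows gives u = -3, v = -2, w = -4.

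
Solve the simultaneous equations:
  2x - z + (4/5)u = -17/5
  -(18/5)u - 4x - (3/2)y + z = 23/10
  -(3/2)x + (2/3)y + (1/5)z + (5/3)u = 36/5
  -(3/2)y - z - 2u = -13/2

Row-reduce:
R1 ← R1 / (2).
R2 ← R2 + 4·R1.
R3 ← R3 + 3/2·R1.
R2 ← R2 / (-3/2).
R3 ← R3 − 2/3·R2.
R4 ← R4 + 3/2·R2.
R3 ← R3 / (-179/180).
R1 ← R1 + 1/2·R3.
R2 ← R2 − 2/3·R3.
Row 4 reduces to 0 = -2, a contradiction. The system is inconsistent.

no solution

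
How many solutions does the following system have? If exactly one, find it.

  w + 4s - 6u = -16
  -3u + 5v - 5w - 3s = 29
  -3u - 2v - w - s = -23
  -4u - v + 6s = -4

u = 4, v = 6, w = -4, s = 3

Row-reduce the augmented matrix:
R1 ← R1 / (-6).
R2 ← R2 + 3·R1.
R3 ← R3 + 3·R1.
R4 ← R4 + 4·R1.
R2 ← R2 / (5).
R3 ← R3 + 2·R2.
R4 ← R4 + 1·R2.
R3 ← R3 / (-37/10).
R1 ← R1 + 1/6·R3.
R2 ← R2 + 11/10·R3.
R4 ← R4 + 53/30·R3.
R4 ← R4 / (524/111).
R1 ← R1 + 49/111·R4.
R2 ← R2 − 18/37·R4.
R3 ← R3 − 50/37·R4.
Reading off the reduced rows gives u = 4, v = 6, w = -4, s = 3.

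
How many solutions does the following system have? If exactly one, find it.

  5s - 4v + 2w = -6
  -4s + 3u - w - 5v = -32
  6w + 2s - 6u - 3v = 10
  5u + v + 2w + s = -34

u = -6, v = 2, w = -4, s = 2

Row-reduce the augmented matrix:
Swap R1 and R2.
R1 ← R1 / (3).
R3 ← R3 + 6·R1.
R4 ← R4 − 5·R1.
R2 ← R2 / (-4).
R1 ← R1 + 5/3·R2.
R3 ← R3 + 13·R2.
R4 ← R4 − 28/3·R2.
R3 ← R3 / (-5/2).
R1 ← R1 + 7/6·R3.
R2 ← R2 + 1/2·R3.
R4 ← R4 − 25/3·R3.
R4 ← R4 / (-329/6).
R1 ← R1 − 209/30·R4.
R2 ← R2 − 16/5·R4.
R3 ← R3 − 89/10·R4.
Reading off the reduced rows gives u = -6, v = 2, w = -4, s = 2.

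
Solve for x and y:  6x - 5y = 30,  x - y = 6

x = 0, y = -6

From equation 2: x = 6 + y.
Substitute into equation 1 and solve: y = -6.
Then x = 0.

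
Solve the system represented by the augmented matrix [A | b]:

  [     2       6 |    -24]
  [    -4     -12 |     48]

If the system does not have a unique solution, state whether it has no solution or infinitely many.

infinitely many solutions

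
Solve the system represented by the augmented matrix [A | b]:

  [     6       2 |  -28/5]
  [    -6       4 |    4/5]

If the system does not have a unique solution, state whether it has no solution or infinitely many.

x_1 = -2/3, x_2 = -4/5

Row-reduce the augmented matrix:
R1 ← R1 / (6).
R2 ← R2 + 6·R1.
R2 ← R2 / (6).
R1 ← R1 − 1/3·R2.
Reading off the reduced rows gives x_1 = -2/3, x_2 = -4/5.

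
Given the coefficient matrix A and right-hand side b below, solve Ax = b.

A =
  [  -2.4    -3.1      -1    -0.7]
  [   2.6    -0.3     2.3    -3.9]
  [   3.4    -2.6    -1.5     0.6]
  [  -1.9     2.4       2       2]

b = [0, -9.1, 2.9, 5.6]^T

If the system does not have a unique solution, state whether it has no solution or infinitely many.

x_1 = 0, x_2 = -1, x_3 = 1, x_4 = 3

Row-reduce the augmented matrix:
R1 ← R1 / (-12/5).
R2 ← R2 − 13/5·R1.
R3 ← R3 − 17/5·R1.
R4 ← R4 + 19/10·R1.
R2 ← R2 / (-439/120).
R1 ← R1 − 31/24·R2.
R3 ← R3 + 839/120·R2.
R4 ← R4 − 233/48·R2.
R3 ← R3 / (-11506/2195).
R1 ← R1 − 743/878·R3.
R2 ← R2 + 146/439·R3.
R4 ← R4 − 7737/1756·R3.
R4 ← R4 / (405827/115060).
R1 ← R1 − 241/11506·R4.
R2 ← R2 − 4219/5753·R4.
R3 ← R3 + 9341/5753·R4.
Reading off the reduced rows gives x_1 = 0, x_2 = -1, x_3 = 1, x_4 = 3.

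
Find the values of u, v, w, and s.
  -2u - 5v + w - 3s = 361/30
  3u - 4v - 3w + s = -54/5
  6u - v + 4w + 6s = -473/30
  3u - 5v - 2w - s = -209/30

Row-reduce the augmented matrix:
R1 ← R1 / (-2).
R2 ← R2 − 3·R1.
R3 ← R3 − 6·R1.
R4 ← R4 − 3·R1.
R2 ← R2 / (-23/2).
R1 ← R1 − 5/2·R2.
R3 ← R3 + 16·R2.
R4 ← R4 + 25/2·R2.
R3 ← R3 / (209/23).
R1 ← R1 + 19/23·R3.
R2 ← R2 − 3/23·R3.
R4 ← R4 − 26/23·R3.
R4 ← R4 / (-403/209).
R1 ← R1 − 10/11·R4.
R2 ← R2 − 58/209·R4.
R3 ← R3 − 43/209·R4.
Reading off the reduced rows gives u = -13/5, v = -1/2, w = 4/3, s = -1.

u = -13/5, v = -1/2, w = 4/3, s = -1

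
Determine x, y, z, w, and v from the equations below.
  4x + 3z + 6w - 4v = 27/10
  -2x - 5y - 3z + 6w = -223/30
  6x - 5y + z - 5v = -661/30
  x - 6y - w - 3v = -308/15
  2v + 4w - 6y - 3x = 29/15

x = -1/5, y = 5/3, z = 5/2, w = 4/3, v = 3

Row-reduce the augmented matrix:
R1 ← R1 / (4).
R2 ← R2 + 2·R1.
R3 ← R3 − 6·R1.
R4 ← R4 − 1·R1.
R5 ← R5 + 3·R1.
R2 ← R2 / (-5).
R3 ← R3 + 5·R2.
R4 ← R4 + 6·R2.
R5 ← R5 + 6·R2.
R3 ← R3 / (-2).
R1 ← R1 − 3/4·R3.
R2 ← R2 − 3/10·R3.
R4 ← R4 − 21/20·R3.
R5 ← R5 − 81/20·R3.
R4 ← R4 / (-91/4).
R1 ← R1 + 21/4·R4.
R2 ← R2 + 9/2·R4.
R3 ← R3 − 9·R4.
R5 ← R5 + 155/4·R4.
R5 ← R5 / (3741/910).
R1 ← R1 + 43/130·R5.
R2 ← R2 − 209/455·R5.
R3 ← R3 + 327/455·R5.
R4 ← R4 + 79/910·R5.
Reading off the reduced rows gives x = -1/5, y = 5/3, z = 5/2, w = 4/3, v = 3.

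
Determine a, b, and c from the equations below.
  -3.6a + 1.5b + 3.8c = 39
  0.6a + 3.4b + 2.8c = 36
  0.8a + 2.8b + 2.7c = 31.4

a = -2, b = 6, c = 6

Row-reduce the augmented matrix:
R1 ← R1 / (-18/5).
R2 ← R2 − 3/5·R1.
R3 ← R3 − 4/5·R1.
R2 ← R2 / (73/20).
R1 ← R1 + 5/12·R2.
R3 ← R3 − 47/15·R2.
R3 ← R3 / (3923/6570).
R1 ← R1 + 436/657·R3.
R2 ← R2 − 206/219·R3.
Reading off the reduced rows gives a = -2, b = 6, c = 6.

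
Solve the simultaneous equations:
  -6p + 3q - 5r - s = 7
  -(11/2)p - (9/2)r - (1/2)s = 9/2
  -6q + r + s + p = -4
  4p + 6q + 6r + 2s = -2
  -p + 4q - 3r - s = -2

no solution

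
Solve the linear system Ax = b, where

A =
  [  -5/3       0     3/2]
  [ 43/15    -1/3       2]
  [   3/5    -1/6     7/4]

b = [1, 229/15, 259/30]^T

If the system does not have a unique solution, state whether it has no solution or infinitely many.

no solution

Row-reduce:
R1 ← R1 / (-5/3).
R2 ← R2 − 43/15·R1.
R3 ← R3 − 3/5·R1.
R2 ← R2 / (-1/3).
R3 ← R3 + 1/6·R2.
Row 3 reduces to 0 = 1/2, a contradiction. The system is inconsistent.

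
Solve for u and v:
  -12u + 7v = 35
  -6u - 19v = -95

Row-reduce the augmented matrix:
R1 ← R1 / (-12).
R2 ← R2 + 6·R1.
R2 ← R2 / (-45/2).
R1 ← R1 + 7/12·R2.
Reading off the reduced rows gives u = 0, v = 5.

u = 0, v = 5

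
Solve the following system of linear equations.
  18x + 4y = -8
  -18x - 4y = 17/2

Row-reduce:
R1 ← R1 / (18).
R2 ← R2 + 18·R1.
Row 2 reduces to 0 = 1/2, a contradiction. The system is inconsistent.

no solution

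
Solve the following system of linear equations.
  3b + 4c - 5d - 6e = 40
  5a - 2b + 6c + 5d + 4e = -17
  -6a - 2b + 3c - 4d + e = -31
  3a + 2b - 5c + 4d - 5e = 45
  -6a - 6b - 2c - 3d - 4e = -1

Row-reduce the augmented matrix:
Swap R1 and R2.
R1 ← R1 / (5).
R3 ← R3 + 6·R1.
R4 ← R4 − 3·R1.
R5 ← R5 + 6·R1.
R2 ← R2 / (3).
R1 ← R1 + 2/5·R2.
R3 ← R3 + 22/5·R2.
R4 ← R4 − 16/5·R2.
R5 ← R5 + 42/5·R2.
R3 ← R3 / (241/15).
R1 ← R1 − 26/15·R3.
R2 ← R2 − 4/3·R3.
R4 ← R4 + 193/15·R3.
R5 ← R5 − 82/5·R3.
R4 ← R4 / (497/241).
R1 ← R1 − 219/241·R4.
R2 ← R2 + 295/241·R4.
R3 ← R3 + 80/241·R4.
R5 ← R5 + 1339/241·R4.
R5 ← R5 / (-10986/497).
R1 ← R1 − 906/497·R5.
R2 ← R2 + 1874/497·R5.
R3 ← R3 + 365/497·R5.
R4 ← R4 + 820/497·R5.
Reading off the reduced rows gives a = 4, b = 1, c = -1, d = -1, e = -6.

a = 4, b = 1, c = -1, d = -1, e = -6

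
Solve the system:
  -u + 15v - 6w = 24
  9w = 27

infinitely many solutions

Row-reduce:
R1 ← R1 / (-1).
R2 ← R2 / (9).
R1 ← R1 − 6·R2.
Rank is 2 with 3 unknowns, leaving v free.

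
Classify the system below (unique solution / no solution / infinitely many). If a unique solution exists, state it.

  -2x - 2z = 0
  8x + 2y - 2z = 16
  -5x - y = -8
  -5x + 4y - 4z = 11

Row-reduce the augmented matrix:
R1 ← R1 / (-2).
R2 ← R2 − 8·R1.
R3 ← R3 + 5·R1.
R4 ← R4 + 5·R1.
R2 ← R2 / (2).
R3 ← R3 + 1·R2.
R4 ← R4 − 4·R2.
Swap R3 and R4.
R3 ← R3 / (21).
R1 ← R1 − 1·R3.
R2 ← R2 + 5·R3.
R4 reduces to 0 = 0, so the extra equation is consistent.
Reading off the reduced rows gives x = 1, y = 3, z = -1.

x = 1, y = 3, z = -1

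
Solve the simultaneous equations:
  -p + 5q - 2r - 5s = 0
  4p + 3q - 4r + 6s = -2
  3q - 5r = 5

infinitely many solutions

Row-reduce:
R1 ← R1 / (-1).
R2 ← R2 − 4·R1.
R2 ← R2 / (23).
R1 ← R1 + 5·R2.
R3 ← R3 − 3·R2.
R3 ← R3 / (-79/23).
R1 ← R1 + 14/23·R3.
R2 ← R2 + 12/23·R3.
Rank is 3 with 4 unknowns, leaving s free.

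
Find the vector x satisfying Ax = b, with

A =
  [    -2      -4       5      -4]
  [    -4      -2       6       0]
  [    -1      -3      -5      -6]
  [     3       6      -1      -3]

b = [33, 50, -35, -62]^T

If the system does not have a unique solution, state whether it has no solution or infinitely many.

x_1 = -2, x_2 = -6, x_3 = 5, x_4 = 5

Row-reduce the augmented matrix:
R1 ← R1 / (-2).
R2 ← R2 + 4·R1.
R3 ← R3 + 1·R1.
R4 ← R4 − 3·R1.
R2 ← R2 / (6).
R1 ← R1 − 2·R2.
R3 ← R3 + 1·R2.
R3 ← R3 / (-49/6).
R1 ← R1 + 7/6·R3.
R2 ← R2 + 2/3·R3.
R4 ← R4 − 13/2·R3.
R4 ← R4 / (-545/49).
R1 ← R1 + 2/7·R4.
R2 ← R2 − 76/49·R4.
R3 ← R3 − 16/49·R4.
Reading off the reduced rows gives x_1 = -2, x_2 = -6, x_3 = 5, x_4 = 5.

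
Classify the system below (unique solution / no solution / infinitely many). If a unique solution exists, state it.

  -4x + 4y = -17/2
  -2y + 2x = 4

no solution

Row-reduce:
R1 ← R1 / (-4).
R2 ← R2 − 2·R1.
Row 2 reduces to 0 = -1/4, a contradiction. The system is inconsistent.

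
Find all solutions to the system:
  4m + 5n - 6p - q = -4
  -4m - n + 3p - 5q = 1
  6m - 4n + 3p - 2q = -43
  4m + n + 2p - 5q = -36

m = -5, n = 0, p = -3, q = 2

Row-reduce the augmented matrix:
R1 ← R1 / (4).
R2 ← R2 + 4·R1.
R3 ← R3 − 6·R1.
R4 ← R4 − 4·R1.
R2 ← R2 / (4).
R1 ← R1 − 5/4·R2.
R3 ← R3 + 23/2·R2.
R4 ← R4 + 4·R2.
R3 ← R3 / (27/8).
R1 ← R1 + 9/16·R3.
R2 ← R2 + 3/4·R3.
R4 ← R4 − 5·R3.
R4 ← R4 / (440/27).
R1 ← R1 + 4/3·R4.
R2 ← R2 + 49/9·R4.
R3 ← R3 + 142/27·R4.
Reading off the reduced rows gives m = -5, n = 0, p = -3, q = 2.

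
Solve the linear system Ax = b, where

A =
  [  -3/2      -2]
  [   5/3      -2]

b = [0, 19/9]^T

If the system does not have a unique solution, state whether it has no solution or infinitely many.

Row-reduce the augmented matrix:
R1 ← R1 / (-3/2).
R2 ← R2 − 5/3·R1.
R2 ← R2 / (-38/9).
R1 ← R1 − 4/3·R2.
Reading off the reduced rows gives x_1 = 2/3, x_2 = -1/2.

x_1 = 2/3, x_2 = -1/2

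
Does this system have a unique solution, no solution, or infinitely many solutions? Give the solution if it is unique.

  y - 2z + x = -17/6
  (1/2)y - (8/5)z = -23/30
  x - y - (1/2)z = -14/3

Row-reduce the augmented matrix:
R3 ← R3 − 1·R1.
R2 ← R2 / (1/2).
R1 ← R1 − 1·R2.
R3 ← R3 + 2·R2.
R3 ← R3 / (-49/10).
R1 ← R1 − 6/5·R3.
R2 ← R2 + 16/5·R3.
Reading off the reduced rows gives x = -5/2, y = 5/3, z = 1.

x = -5/2, y = 5/3, z = 1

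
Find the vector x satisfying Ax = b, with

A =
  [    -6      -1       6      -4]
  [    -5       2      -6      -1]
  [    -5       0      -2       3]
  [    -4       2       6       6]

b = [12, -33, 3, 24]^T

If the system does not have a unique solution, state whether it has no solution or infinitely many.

Row-reduce the augmented matrix:
R1 ← R1 / (-6).
R2 ← R2 + 5·R1.
R3 ← R3 + 5·R1.
R4 ← R4 + 4·R1.
R2 ← R2 / (17/6).
R1 ← R1 − 1/6·R2.
R3 ← R3 − 5/6·R2.
R4 ← R4 − 8/3·R2.
R3 ← R3 / (-64/17).
R1 ← R1 + 6/17·R3.
R2 ← R2 + 66/17·R3.
R4 ← R4 − 210/17·R3.
R4 ← R4 / (25).
R2 ← R2 + 5·R4.
R3 ← R3 + 3/2·R4.
Reading off the reduced rows gives x_1 = 0, x_2 = -6, x_3 = 3, x_4 = 3.

x_1 = 0, x_2 = -6, x_3 = 3, x_4 = 3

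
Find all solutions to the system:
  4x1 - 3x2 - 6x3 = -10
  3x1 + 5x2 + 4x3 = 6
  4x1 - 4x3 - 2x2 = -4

Row-reduce the augmented matrix:
R1 ← R1 / (4).
R2 ← R2 − 3·R1.
R3 ← R3 − 4·R1.
R2 ← R2 / (29/4).
R1 ← R1 + 3/4·R2.
R3 ← R3 − 1·R2.
R3 ← R3 / (24/29).
R1 ← R1 + 18/29·R3.
R2 ← R2 − 34/29·R3.
Reading off the reduced rows gives x1 = 2, x2 = -4, x3 = 5.

x1 = 2, x2 = -4, x3 = 5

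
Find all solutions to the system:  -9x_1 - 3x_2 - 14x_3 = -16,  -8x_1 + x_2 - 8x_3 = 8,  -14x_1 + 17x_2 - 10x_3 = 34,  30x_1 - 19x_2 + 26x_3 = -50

x_1 = -6, x_2 = 0, x_3 = 5

Row-reduce the augmented matrix:
R1 ← R1 / (-9).
R2 ← R2 + 8·R1.
R3 ← R3 + 14·R1.
R4 ← R4 − 30·R1.
R2 ← R2 / (11/3).
R1 ← R1 − 1/3·R2.
R3 ← R3 − 65/3·R2.
R4 ← R4 + 29·R2.
R3 ← R3 / (-478/33).
R1 ← R1 − 38/33·R3.
R2 ← R2 − 40/33·R3.
R4 ← R4 − 478/33·R3.
R4 reduces to 0 = 0, so the extra equation is consistent.
Reading off the reduced rows gives x_1 = -6, x_2 = 0, x_3 = 5.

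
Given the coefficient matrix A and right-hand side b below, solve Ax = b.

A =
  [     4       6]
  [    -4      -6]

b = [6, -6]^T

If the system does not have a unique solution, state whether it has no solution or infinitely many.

Row-reduce:
R1 ← R1 / (4).
R2 ← R2 + 4·R1.
Rank is 1 with 2 unknowns, leaving x_2 free.

infinitely many solutions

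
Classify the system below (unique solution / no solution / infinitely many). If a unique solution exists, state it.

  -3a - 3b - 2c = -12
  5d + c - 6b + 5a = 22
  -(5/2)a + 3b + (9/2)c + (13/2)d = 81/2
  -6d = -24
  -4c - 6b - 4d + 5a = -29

Row-reduce:
R1 ← R1 / (-3).
R2 ← R2 − 5·R1.
R3 ← R3 + 5/2·R1.
R5 ← R5 − 5·R1.
R2 ← R2 / (-11).
R1 ← R1 − 1·R2.
R3 ← R3 − 11/2·R2.
R5 ← R5 + 11·R2.
R3 ← R3 / (5).
R1 ← R1 − 5/11·R3.
R2 ← R2 − 7/33·R3.
R5 ← R5 + 5·R3.
R4 ← R4 / (-6).
R1 ← R1 + 4/11·R4.
R2 ← R2 + 46/55·R4.
R3 ← R3 − 9/5·R4.
Row 5 reduces to 0 = 1/2, a contradiction. The system is inconsistent.

no solution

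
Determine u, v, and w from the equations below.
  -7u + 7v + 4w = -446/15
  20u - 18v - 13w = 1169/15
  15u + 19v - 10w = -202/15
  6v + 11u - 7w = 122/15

u = 3, v = -11/5, w = 5/3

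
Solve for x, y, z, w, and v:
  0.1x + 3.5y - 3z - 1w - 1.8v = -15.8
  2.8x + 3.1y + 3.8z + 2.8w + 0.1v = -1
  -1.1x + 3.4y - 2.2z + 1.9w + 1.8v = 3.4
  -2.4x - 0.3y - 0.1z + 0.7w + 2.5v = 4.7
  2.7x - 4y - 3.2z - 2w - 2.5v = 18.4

x = 4, y = -4, z = -3, w = 4, v = 4

Row-reduce the augmented matrix:
R1 ← R1 / (1/10).
R2 ← R2 − 14/5·R1.
R3 ← R3 + 11/10·R1.
R4 ← R4 + 12/5·R1.
R5 ← R5 − 27/10·R1.
R2 ← R2 / (-949/10).
R1 ← R1 − 35·R2.
R3 ← R3 − 419/10·R2.
R4 ← R4 − 837/10·R2.
R5 ← R5 + 197/2·R2.
R3 ← R3 / (16917/4745).
R1 ← R1 − 2260/949·R3.
R2 ← R2 + 878/949·R3.
R4 ← R4 − 50657/9490·R3.
R5 ← R5 + 63254/4745·R3.
R4 ← R4 / (-64749/22556).
R1 ← R1 + 9280/5639·R4.
R2 ← R2 − 4753/5639·R4.
R3 ← R3 − 14231/11278·R4.
R5 ← R5 − 277798/28195·R4.
R5 ← R5 / (4127209/4856175).
R1 ← R1 + 147359/194247·R5.
R2 ← R2 + 173381/971235·R5.
R3 ← R3 − 63469/971235·R5.
R4 ← R4 − 877303/971235·R5.
Reading off the reduced rows gives x = 4, y = -4, z = -3, w = 4, v = 4.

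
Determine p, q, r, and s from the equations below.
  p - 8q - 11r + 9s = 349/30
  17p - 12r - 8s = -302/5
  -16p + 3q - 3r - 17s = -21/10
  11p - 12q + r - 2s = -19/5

p = -2, q = -5/3, r = 6/5, s = 3/2

Row-reduce the augmented matrix:
R2 ← R2 − 17·R1.
R3 ← R3 + 16·R1.
R4 ← R4 − 11·R1.
R2 ← R2 / (136).
R1 ← R1 + 8·R2.
R3 ← R3 + 125·R2.
R4 ← R4 − 76·R2.
R3 ← R3 / (-2469/136).
R1 ← R1 + 12/17·R3.
R2 ← R2 − 175/136·R3.
R4 ← R4 − 823/34·R3.
R4 ← R4 / (-39).
R1 ← R1 − 284/823·R4.
R2 ← R2 + 2198/823·R4.
R3 ← R3 − 951/823·R4.
Reading off the reduced rows gives p = -2, q = -5/3, r = 6/5, s = 3/2.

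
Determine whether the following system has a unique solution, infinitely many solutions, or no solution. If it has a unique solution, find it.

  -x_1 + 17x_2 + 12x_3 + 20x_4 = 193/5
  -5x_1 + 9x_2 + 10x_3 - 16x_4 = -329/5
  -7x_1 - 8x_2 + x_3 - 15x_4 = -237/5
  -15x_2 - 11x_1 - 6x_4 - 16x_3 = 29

x_1 = -1, x_2 = 4/5, x_3 = -3, x_4 = 3

Row-reduce the augmented matrix:
R1 ← R1 / (-1).
R2 ← R2 + 5·R1.
R3 ← R3 + 7·R1.
R4 ← R4 + 11·R1.
R2 ← R2 / (-76).
R1 ← R1 + 17·R2.
R3 ← R3 + 127·R2.
R4 ← R4 + 202·R2.
R3 ← R3 / (21/38).
R1 ← R1 + 31/38·R3.
R2 ← R2 − 25/38·R3.
R4 ← R4 + 287/19·R3.
R4 ← R4 / (1144).
R1 ← R1 − 443/7·R4.
R2 ← R2 + 313/7·R4.
R3 ← R3 − 492/7·R4.
Reading off the reduced rows gives x_1 = -1, x_2 = 4/5, x_3 = -3, x_4 = 3.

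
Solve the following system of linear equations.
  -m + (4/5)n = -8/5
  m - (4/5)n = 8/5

infinitely many solutions

Row-reduce:
R1 ← R1 / (-1).
R2 ← R2 − 1·R1.
Rank is 1 with 2 unknowns, leaving n free.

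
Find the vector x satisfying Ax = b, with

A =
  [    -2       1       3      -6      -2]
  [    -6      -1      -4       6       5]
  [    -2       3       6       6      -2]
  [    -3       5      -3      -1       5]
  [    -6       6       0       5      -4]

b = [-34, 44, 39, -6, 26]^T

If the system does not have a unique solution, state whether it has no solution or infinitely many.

x_1 = -1, x_2 = -1, x_3 = 1, x_4 = 6, x_5 = 1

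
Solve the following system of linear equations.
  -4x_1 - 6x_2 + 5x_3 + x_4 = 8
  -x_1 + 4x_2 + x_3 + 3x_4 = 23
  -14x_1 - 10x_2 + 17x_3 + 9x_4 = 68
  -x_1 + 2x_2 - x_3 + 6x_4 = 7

no solution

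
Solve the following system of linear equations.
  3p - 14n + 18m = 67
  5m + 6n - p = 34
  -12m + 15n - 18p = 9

Row-reduce the augmented matrix:
R1 ← R1 / (18).
R2 ← R2 − 5·R1.
R3 ← R3 + 12·R1.
R2 ← R2 / (89/9).
R1 ← R1 + 7/9·R2.
R3 ← R3 − 17/3·R2.
R3 ← R3 / (-2661/178).
R1 ← R1 − 2/89·R3.
R2 ← R2 + 33/178·R3.
Reading off the reduced rows gives m = 5, n = 1, p = -3.

m = 5, n = 1, p = -3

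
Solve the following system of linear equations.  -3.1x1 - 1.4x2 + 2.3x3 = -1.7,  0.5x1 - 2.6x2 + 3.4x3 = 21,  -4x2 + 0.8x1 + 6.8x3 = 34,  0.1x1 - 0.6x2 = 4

x1 = 4, x2 = -6, x3 = 1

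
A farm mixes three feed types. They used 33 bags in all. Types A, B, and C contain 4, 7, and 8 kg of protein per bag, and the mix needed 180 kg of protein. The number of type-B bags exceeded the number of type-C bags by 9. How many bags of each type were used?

type-A bags: 18, type-B bags: 12, type-C bags: 3

Let a = type-A bags, b = type-B bags, c = type-C bags.
  a + c + b = 33
  8c + 4a + 7b = 180
  b - c = 9
Row-reduce the augmented matrix:
R2 ← R2 − 4·R1.
R2 ← R2 / (3).
R1 ← R1 − 1·R2.
R3 ← R3 − 1·R2.
R3 ← R3 / (-7/3).
R1 ← R1 + 1/3·R3.
R2 ← R2 − 4/3·R3.
Reading off the reduced rows gives a = 18, b = 12, c = 3.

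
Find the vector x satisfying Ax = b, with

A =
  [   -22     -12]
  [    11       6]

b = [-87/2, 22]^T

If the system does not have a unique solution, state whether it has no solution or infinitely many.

Row-reduce:
R1 ← R1 / (-22).
R2 ← R2 − 11·R1.
Row 2 reduces to 0 = 1/4, a contradiction. The system is inconsistent.

no solution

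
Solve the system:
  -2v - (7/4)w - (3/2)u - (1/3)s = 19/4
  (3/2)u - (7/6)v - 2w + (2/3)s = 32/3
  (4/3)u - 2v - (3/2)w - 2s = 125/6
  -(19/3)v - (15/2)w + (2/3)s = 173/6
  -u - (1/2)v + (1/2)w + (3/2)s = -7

no solution

Row-reduce:
R1 ← R1 / (-3/2).
R2 ← R2 − 3/2·R1.
R3 ← R3 − 4/3·R1.
R5 ← R5 + 1·R1.
R2 ← R2 / (-19/6).
R1 ← R1 − 4/3·R2.
R3 ← R3 + 34/9·R2.
R4 ← R4 + 19/3·R2.
R5 ← R5 − 5/6·R2.
R3 ← R3 / (485/342).
R1 ← R1 + 47/114·R3.
R2 ← R2 − 45/38·R3.
R5 ← R5 − 155/228·R3.
Swap R4 and R5.
R4 ← R4 / (1805/582).
R1 ← R1 + 204/485·R4.
R2 ← R2 − 208/97·R4.
R3 ← R3 + 2764/1455·R4.
Row 5 reduces to 0 = -2, a contradiction. The system is inconsistent.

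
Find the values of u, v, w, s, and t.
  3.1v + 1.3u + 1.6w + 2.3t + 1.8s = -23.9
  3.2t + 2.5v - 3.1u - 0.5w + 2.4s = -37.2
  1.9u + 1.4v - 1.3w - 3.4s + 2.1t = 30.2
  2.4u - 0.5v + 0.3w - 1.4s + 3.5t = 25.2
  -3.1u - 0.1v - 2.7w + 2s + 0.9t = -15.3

u = 5, v = -5, w = -4, s = -6, t = 1

Row-reduce the augmented matrix:
R1 ← R1 / (13/10).
R2 ← R2 + 31/10·R1.
R3 ← R3 − 19/10·R1.
R4 ← R4 − 12/5·R1.
R5 ← R5 + 31/10·R1.
R2 ← R2 / (643/65).
R1 ← R1 − 31/13·R2.
R3 ← R3 + 407/130·R2.
R4 ← R4 + 809/130·R2.
R5 ← R5 − 474/65·R2.
R3 ← R3 / (-33297/12860).
R1 ← R1 − 555/1286·R3.
R2 ← R2 − 431/1286·R3.
R4 ← R4 + 7307/12860·R3.
R5 ← R5 + 8543/6430·R3.
R4 ← R4 / (11507/33297).
R1 ← R1 + 9776/11099·R4.
R2 ← R2 − 5662/33297·R4.
R3 ← R3 − 50318/33297·R4.
R5 ← R5 − 112102/33297·R4.
R5 ← R5 / (-5012051/115070).
R1 ← R1 − 127896/11507·R5.
R2 ← R2 + 12544/11507·R5.
R3 ← R3 + 227548/11507·R5.
R4 ← R4 − 292405/23014·R5.
Reading off the reduced rows gives u = 5, v = -5, w = -4, s = -6, t = 1.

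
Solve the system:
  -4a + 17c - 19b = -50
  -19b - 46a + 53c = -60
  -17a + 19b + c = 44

Row-reduce:
R1 ← R1 / (-4).
R2 ← R2 + 46·R1.
R3 ← R3 + 17·R1.
R2 ← R2 / (399/2).
R1 ← R1 − 19/4·R2.
R3 ← R3 − 399/4·R2.
Row 3 reduces to 0 = -1, a contradiction. The system is inconsistent.

no solution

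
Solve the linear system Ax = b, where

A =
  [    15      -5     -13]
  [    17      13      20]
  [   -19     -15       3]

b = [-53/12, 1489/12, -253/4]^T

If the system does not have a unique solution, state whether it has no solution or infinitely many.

Row-reduce the augmented matrix:
R1 ← R1 / (15).
R2 ← R2 − 17·R1.
R3 ← R3 + 19·R1.
R2 ← R2 / (56/3).
R1 ← R1 + 1/3·R2.
R3 ← R3 + 64/3·R2.
R3 ← R3 / (918/35).
R1 ← R1 + 69/280·R3.
R2 ← R2 − 521/280·R3.
Reading off the reduced rows gives x_1 = 11/4, x_2 = 4/3, x_3 = 3.

x_1 = 11/4, x_2 = 4/3, x_3 = 3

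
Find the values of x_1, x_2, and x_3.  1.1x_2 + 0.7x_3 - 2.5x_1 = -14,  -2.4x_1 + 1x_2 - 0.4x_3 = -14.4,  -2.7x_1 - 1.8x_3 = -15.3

x_1 = 5, x_2 = -2, x_3 = 1

Row-reduce the augmented matrix:
R1 ← R1 / (-5/2).
R2 ← R2 + 12/5·R1.
R3 ← R3 + 27/10·R1.
R2 ← R2 / (-7/125).
R1 ← R1 + 11/25·R2.
R3 ← R3 + 297/250·R2.
R3 ← R3 / (1413/70).
R1 ← R1 − 57/7·R3.
R2 ← R2 − 134/7·R3.
Reading off the reduced rows gives x_1 = 5, x_2 = -2, x_3 = 1.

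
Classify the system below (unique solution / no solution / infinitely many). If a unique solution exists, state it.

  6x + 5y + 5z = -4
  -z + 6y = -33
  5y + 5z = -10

Row-reduce the augmented matrix:
R1 ← R1 / (6).
R2 ← R2 / (6).
R1 ← R1 − 5/6·R2.
R3 ← R3 − 5·R2.
R3 ← R3 / (35/6).
R1 ← R1 − 35/36·R3.
R2 ← R2 + 1/6·R3.
Reading off the reduced rows gives x = 1, y = -5, z = 3.

x = 1, y = -5, z = 3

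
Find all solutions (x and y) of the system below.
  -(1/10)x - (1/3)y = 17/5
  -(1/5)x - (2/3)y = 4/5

Row-reduce:
R1 ← R1 / (-1/10).
R2 ← R2 + 1/5·R1.
Row 2 reduces to 0 = -6, a contradiction. The system is inconsistent.

no solution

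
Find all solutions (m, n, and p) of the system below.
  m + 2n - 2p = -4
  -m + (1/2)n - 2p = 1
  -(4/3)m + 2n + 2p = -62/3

Row-reduce the augmented matrix:
R2 ← R2 + 1·R1.
R3 ← R3 + 4/3·R1.
R2 ← R2 / (5/2).
R1 ← R1 − 2·R2.
R3 ← R3 − 14/3·R2.
R3 ← R3 / (34/5).
R1 ← R1 − 6/5·R3.
R2 ← R2 + 8/5·R3.
Reading off the reduced rows gives m = 2, n = -6, p = -3.

m = 2, n = -6, p = -3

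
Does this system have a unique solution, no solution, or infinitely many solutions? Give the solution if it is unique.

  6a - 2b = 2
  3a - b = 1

infinitely many solutions

Row-reduce:
R1 ← R1 / (6).
R2 ← R2 − 3·R1.
Rank is 1 with 2 unknowns, leaving b free.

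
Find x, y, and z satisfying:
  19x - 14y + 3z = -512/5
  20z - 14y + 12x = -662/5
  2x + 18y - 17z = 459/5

x = -3, y = 13/5, z = -3

Row-reduce the augmented matrix:
R1 ← R1 / (19).
R2 ← R2 − 12·R1.
R3 ← R3 − 2·R1.
R2 ← R2 / (-98/19).
R1 ← R1 + 14/19·R2.
R3 ← R3 − 370/19·R2.
R3 ← R3 / (2501/49).
R1 ← R1 + 17/7·R3.
R2 ← R2 + 172/49·R3.
Reading off the reduced rows gives x = -3, y = 13/5, z = -3.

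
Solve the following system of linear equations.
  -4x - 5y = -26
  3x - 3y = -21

Row-reduce the augmented matrix:
R1 ← R1 / (-4).
R2 ← R2 − 3·R1.
R2 ← R2 / (-27/4).
R1 ← R1 − 5/4·R2.
Reading off the reduced rows gives x = -1, y = 6.

x = -1, y = 6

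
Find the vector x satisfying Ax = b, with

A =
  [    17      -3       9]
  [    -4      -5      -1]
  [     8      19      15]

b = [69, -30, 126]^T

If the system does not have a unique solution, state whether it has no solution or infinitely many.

Row-reduce the augmented matrix:
R1 ← R1 / (17).
R2 ← R2 + 4·R1.
R3 ← R3 − 8·R1.
R2 ← R2 / (-97/17).
R1 ← R1 + 3/17·R2.
R3 ← R3 − 347/17·R2.
R3 ← R3 / (1432/97).
R1 ← R1 − 48/97·R3.
R2 ← R2 + 19/97·R3.
Reading off the reduced rows gives x_1 = 3, x_2 = 3, x_3 = 3.

x_1 = 3, x_2 = 3, x_3 = 3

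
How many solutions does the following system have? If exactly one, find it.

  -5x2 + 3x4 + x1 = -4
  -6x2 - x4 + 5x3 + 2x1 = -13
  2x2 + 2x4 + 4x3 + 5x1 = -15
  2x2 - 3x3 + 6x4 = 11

x1 = -5, x2 = 1, x3 = 1, x4 = 2

Row-reduce the augmented matrix:
R2 ← R2 − 2·R1.
R3 ← R3 − 5·R1.
R2 ← R2 / (4).
R1 ← R1 + 5·R2.
R3 ← R3 − 27·R2.
R4 ← R4 − 2·R2.
R3 ← R3 / (-119/4).
R1 ← R1 − 25/4·R3.
R2 ← R2 − 5/4·R3.
R4 ← R4 + 11/2·R3.
R4 ← R4 / (377/119).
R1 ← R1 − 172/119·R4.
R2 ← R2 + 37/119·R4.
R3 ← R3 + 137/119·R4.
Reading off the reduced rows gives x1 = -5, x2 = 1, x3 = 1, x4 = 2.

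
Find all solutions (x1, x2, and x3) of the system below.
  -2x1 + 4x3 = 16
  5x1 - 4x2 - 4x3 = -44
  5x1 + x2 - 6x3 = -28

Row-reduce the augmented matrix:
R1 ← R1 / (-2).
R2 ← R2 − 5·R1.
R3 ← R3 − 5·R1.
R2 ← R2 / (-4).
R3 ← R3 − 1·R2.
R3 ← R3 / (11/2).
R1 ← R1 + 2·R3.
R2 ← R2 + 3/2·R3.
Reading off the reduced rows gives x1 = -4, x2 = 4, x3 = 2.

x1 = -4, x2 = 4, x3 = 2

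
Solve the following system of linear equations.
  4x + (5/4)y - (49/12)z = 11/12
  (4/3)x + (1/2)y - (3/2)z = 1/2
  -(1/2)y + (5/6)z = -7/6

Row-reduce:
R1 ← R1 / (4).
R2 ← R2 − 4/3·R1.
R2 ← R2 / (1/12).
R1 ← R1 − 5/16·R2.
R3 ← R3 + 1/2·R2.
Rank is 2 with 3 unknowns, leaving z free.

infinitely many solutions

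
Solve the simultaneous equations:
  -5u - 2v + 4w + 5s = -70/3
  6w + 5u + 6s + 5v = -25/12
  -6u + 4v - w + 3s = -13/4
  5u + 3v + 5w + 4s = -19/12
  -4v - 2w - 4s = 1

Row-reduce the augmented matrix:
R1 ← R1 / (-5).
R2 ← R2 − 5·R1.
R3 ← R3 + 6·R1.
R4 ← R4 − 5·R1.
R2 ← R2 / (3).
R1 ← R1 − 2/5·R2.
R3 ← R3 − 32/5·R2.
R4 ← R4 − 1·R2.
R5 ← R5 + 4·R2.
R3 ← R3 / (-407/15).
R1 ← R1 + 32/15·R3.
R2 ← R2 − 10/3·R3.
R4 ← R4 − 17/3·R3.
R5 ← R5 − 34/3·R3.
R4 ← R4 / (-79/407).
R1 ← R1 + 157/407·R4.
R2 ← R2 − 169/407·R4.
R3 ← R3 − 397/407·R4.
R5 ← R5 + 158/407·R4.
R5 reduces to 0 = 0, so the extra equation is consistent.
Reading off the reduced rows gives u = 7/4, v = 4/3, w = -8/3, s = -1/4.

u = 7/4, v = 4/3, w = -8/3, s = -1/4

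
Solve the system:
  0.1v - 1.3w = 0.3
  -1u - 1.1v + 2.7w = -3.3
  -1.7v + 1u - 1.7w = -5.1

u = 0, v = 3, w = 0

Row-reduce the augmented matrix:
Swap R1 and R2.
R1 ← R1 / (-1).
R3 ← R3 − 1·R1.
R2 ← R2 / (1/10).
R1 ← R1 − 11/10·R2.
R3 ← R3 + 14/5·R2.
R3 ← R3 / (-177/5).
R1 ← R1 − 58/5·R3.
R2 ← R2 + 13·R3.
Reading off the reduced rows gives u = 0, v = 3, w = 0.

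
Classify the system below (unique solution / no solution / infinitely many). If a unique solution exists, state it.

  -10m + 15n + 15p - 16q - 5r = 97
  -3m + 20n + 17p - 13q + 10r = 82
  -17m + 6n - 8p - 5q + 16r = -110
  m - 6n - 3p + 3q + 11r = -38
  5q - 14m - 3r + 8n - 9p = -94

m = 2, n = -1, p = 6, q = -2, r = -2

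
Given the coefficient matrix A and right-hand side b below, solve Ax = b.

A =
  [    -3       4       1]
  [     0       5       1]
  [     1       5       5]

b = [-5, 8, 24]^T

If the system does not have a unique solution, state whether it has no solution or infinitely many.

x_1 = 4, x_2 = 1, x_3 = 3

Row-reduce the augmented matrix:
R1 ← R1 / (-3).
R3 ← R3 − 1·R1.
R2 ← R2 / (5).
R1 ← R1 + 4/3·R2.
R3 ← R3 − 19/3·R2.
R3 ← R3 / (61/15).
R1 ← R1 + 1/15·R3.
R2 ← R2 − 1/5·R3.
Reading off the reduced rows gives x_1 = 4, x_2 = 1, x_3 = 3.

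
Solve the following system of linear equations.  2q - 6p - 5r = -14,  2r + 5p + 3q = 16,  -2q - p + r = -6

p = 4, q = 0, r = -2

Row-reduce the augmented matrix:
R1 ← R1 / (-6).
R2 ← R2 − 5·R1.
R3 ← R3 + 1·R1.
R2 ← R2 / (14/3).
R1 ← R1 + 1/3·R2.
R3 ← R3 + 7/3·R2.
R3 ← R3 / (3/4).
R1 ← R1 − 19/28·R3.
R2 ← R2 + 13/28·R3.
Reading off the reduced rows gives p = 4, q = 0, r = -2.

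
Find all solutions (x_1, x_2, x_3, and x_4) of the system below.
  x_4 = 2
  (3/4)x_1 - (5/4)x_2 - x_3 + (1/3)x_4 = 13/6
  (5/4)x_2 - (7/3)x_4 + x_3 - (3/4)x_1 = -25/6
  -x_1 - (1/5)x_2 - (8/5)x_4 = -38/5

Row-reduce:
Swap R1 and R2.
R1 ← R1 / (3/4).
R3 ← R3 + 3/4·R1.
R4 ← R4 + 1·R1.
Swap R2 and R4.
R2 ← R2 / (-28/15).
R1 ← R1 + 5/3·R2.
R3 ← R3 / (-2).
R1 ← R1 − 31/21·R3.
R2 ← R2 − 13/21·R3.
R4 ← R4 − 1·R3.
Row 4 reduces to 0 = 1, a contradiction. The system is inconsistent.

no solution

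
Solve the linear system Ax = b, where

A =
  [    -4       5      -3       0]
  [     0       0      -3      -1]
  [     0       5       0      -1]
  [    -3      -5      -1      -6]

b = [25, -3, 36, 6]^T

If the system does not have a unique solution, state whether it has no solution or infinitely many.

x_1 = -1, x_2 = 6, x_3 = 3, x_4 = -6

Row-reduce the augmented matrix:
R1 ← R1 / (-4).
R4 ← R4 + 3·R1.
Swap R2 and R3.
R2 ← R2 / (5).
R1 ← R1 + 5/4·R2.
R4 ← R4 + 35/4·R2.
R3 ← R3 / (-3).
R1 ← R1 − 3/4·R3.
R4 ← R4 − 5/4·R3.
R4 ← R4 / (-49/6).
R1 ← R1 + 1/2·R4.
R2 ← R2 + 1/5·R4.
R3 ← R3 − 1/3·R4.
Reading off the reduced rows gives x_1 = -1, x_2 = 6, x_3 = 3, x_4 = -6.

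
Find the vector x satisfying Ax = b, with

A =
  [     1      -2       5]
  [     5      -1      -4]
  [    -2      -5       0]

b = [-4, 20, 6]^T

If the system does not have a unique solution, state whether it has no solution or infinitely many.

x_1 = 2, x_2 = -2, x_3 = -2

Row-reduce the augmented matrix:
R2 ← R2 − 5·R1.
R3 ← R3 + 2·R1.
R2 ← R2 / (9).
R1 ← R1 + 2·R2.
R3 ← R3 + 9·R2.
R3 ← R3 / (-19).
R1 ← R1 + 13/9·R3.
R2 ← R2 + 29/9·R3.
Reading off the reduced rows gives x_1 = 2, x_2 = -2, x_3 = -2.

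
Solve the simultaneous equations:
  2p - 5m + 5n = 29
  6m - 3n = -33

Row-reduce:
R1 ← R1 / (-5).
R2 ← R2 − 6·R1.
R2 ← R2 / (3).
R1 ← R1 + 1·R2.
Rank is 2 with 3 unknowns, leaving p free.

infinitely many solutions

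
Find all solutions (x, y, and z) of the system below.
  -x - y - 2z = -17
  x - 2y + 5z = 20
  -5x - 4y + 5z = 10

x = 0, y = 5, z = 6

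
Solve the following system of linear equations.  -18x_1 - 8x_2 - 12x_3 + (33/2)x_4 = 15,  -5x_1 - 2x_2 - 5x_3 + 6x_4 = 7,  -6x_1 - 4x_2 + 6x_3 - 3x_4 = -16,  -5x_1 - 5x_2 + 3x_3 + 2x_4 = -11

Row-reduce:
R1 ← R1 / (-18).
R2 ← R2 + 5·R1.
R3 ← R3 + 6·R1.
R4 ← R4 + 5·R1.
R2 ← R2 / (2/9).
R1 ← R1 − 4/9·R2.
R3 ← R3 + 4/3·R2.
R4 ← R4 + 25/9·R2.
Swap R3 and R4.
R3 ← R3 / (-29/2).
R1 ← R1 − 4·R3.
R2 ← R2 + 15/2·R3.
Row 4 reduces to 0 = -4, a contradiction. The system is inconsistent.

no solution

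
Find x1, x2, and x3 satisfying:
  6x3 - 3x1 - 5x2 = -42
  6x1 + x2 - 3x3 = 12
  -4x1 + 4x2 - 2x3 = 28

Row-reduce the augmented matrix:
R1 ← R1 / (-3).
R2 ← R2 − 6·R1.
R3 ← R3 + 4·R1.
R2 ← R2 / (-9).
R1 ← R1 − 5/3·R2.
R3 ← R3 − 32/3·R2.
R3 ← R3 / (2/3).
R1 ← R1 + 1/3·R3.
R2 ← R2 + 1·R3.
Reading off the reduced rows gives x1 = 0, x2 = 6, x3 = -2.

x1 = 0, x2 = 6, x3 = -2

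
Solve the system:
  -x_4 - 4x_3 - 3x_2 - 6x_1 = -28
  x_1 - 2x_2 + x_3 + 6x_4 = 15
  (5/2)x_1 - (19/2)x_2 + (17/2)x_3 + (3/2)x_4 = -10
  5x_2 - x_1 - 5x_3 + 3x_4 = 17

no solution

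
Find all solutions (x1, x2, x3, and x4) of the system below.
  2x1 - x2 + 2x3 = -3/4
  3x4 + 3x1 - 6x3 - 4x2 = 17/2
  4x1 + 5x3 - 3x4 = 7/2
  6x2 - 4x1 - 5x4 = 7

x1 = 3, x2 = 11/4, x3 = -2, x4 = -1/2

Row-reduce the augmented matrix:
R1 ← R1 / (2).
R2 ← R2 − 3·R1.
R3 ← R3 − 4·R1.
R4 ← R4 + 4·R1.
R2 ← R2 / (-5/2).
R1 ← R1 + 1/2·R2.
R3 ← R3 − 2·R2.
R4 ← R4 − 4·R2.
R3 ← R3 / (-31/5).
R1 ← R1 − 14/5·R3.
R2 ← R2 − 18/5·R3.
R4 ← R4 + 52/5·R3.
R4 ← R4 / (25/31).
R1 ← R1 + 27/31·R4.
R2 ← R2 + 48/31·R4.
R3 ← R3 − 3/31·R4.
Reading off the reduced rows gives x1 = 3, x2 = 11/4, x3 = -2, x4 = -1/2.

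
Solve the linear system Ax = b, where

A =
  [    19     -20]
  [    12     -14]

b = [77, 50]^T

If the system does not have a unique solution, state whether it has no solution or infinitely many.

Row-reduce the augmented matrix:
R1 ← R1 / (19).
R2 ← R2 − 12·R1.
R2 ← R2 / (-26/19).
R1 ← R1 + 20/19·R2.
Reading off the reduced rows gives x_1 = 3, x_2 = -1.

x_1 = 3, x_2 = -1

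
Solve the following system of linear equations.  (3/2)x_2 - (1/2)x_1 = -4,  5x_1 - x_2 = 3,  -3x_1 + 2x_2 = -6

no solution

Row-reduce:
R1 ← R1 / (-1/2).
R2 ← R2 − 5·R1.
R3 ← R3 + 3·R1.
R2 ← R2 / (14).
R1 ← R1 + 3·R2.
R3 ← R3 + 7·R2.
Row 3 reduces to 0 = -1/2, a contradiction. The system is inconsistent.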